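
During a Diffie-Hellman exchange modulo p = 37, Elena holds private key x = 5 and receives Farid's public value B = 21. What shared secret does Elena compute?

Shared key K = 21^5 mod 37.
21^1 ≡ 21 (mod 37)
21^2 = (21^1)^2 ≡ 21^2 = 441 ≡ 34 (mod 37)
21^4 = (21^2)^2 ≡ 34^2 = 1156 ≡ 9 (mod 37)
21^5 = 21^4 · 21^1 ≡ 9 · 21 ≡ 4 (mod 37).

4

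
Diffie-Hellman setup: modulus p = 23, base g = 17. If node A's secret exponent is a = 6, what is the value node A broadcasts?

12

Public value = 17^6 mod 23.
17^1 ≡ 17 (mod 23)
17^2 = (17^1)^2 ≡ 17^2 = 289 ≡ 13 (mod 23)
17^4 = (17^2)^2 ≡ 13^2 = 169 ≡ 8 (mod 23)
17^6 = 17^4 · 17^2 ≡ 8 · 13 ≡ 12 (mod 23).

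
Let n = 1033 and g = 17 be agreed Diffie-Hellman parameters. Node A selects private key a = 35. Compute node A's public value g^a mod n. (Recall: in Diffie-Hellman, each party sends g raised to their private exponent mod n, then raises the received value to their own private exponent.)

Public value = 17^35 mod 1033.
17^1 ≡ 17 (mod 1033)
17^2 = (17^1)^2 ≡ 17^2 = 289 ≡ 289 (mod 1033)
17^4 = (17^2)^2 ≡ 289^2 = 83521 ≡ 881 (mod 1033)
17^8 = (17^4)^2 ≡ 881^2 = 776161 ≡ 378 (mod 1033)
17^16 = (17^8)^2 ≡ 378^2 = 142884 ≡ 330 (mod 1033)
17^32 = (17^16)^2 ≡ 330^2 = 108900 ≡ 435 (mod 1033)
17^35 = 17^32 · 17^2 · 17^1 ≡ 435 · 289 · 17 ≡ 911 (mod 1033).

911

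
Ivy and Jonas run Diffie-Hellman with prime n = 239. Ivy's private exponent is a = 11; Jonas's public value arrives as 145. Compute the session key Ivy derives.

Shared key K = 145^11 mod 239.
145^1 ≡ 145 (mod 239)
145^2 = (145^1)^2 ≡ 145^2 = 21025 ≡ 232 (mod 239)
145^4 = (145^2)^2 ≡ 232^2 = 53824 ≡ 49 (mod 239)
145^8 = (145^4)^2 ≡ 49^2 = 2401 ≡ 11 (mod 239)
145^11 = 145^8 · 145^2 · 145^1 ≡ 11 · 232 · 145 ≡ 68 (mod 239).

68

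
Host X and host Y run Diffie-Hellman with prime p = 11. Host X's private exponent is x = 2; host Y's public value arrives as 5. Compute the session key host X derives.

3

Shared key K = 5^2 mod 11.
5^1 ≡ 5 (mod 11)
5^2 = (5^1)^2 ≡ 5^2 = 25 ≡ 3 (mod 11)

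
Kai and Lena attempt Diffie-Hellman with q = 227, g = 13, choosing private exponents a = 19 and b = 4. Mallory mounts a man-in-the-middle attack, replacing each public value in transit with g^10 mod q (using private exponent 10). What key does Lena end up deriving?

Lena receives Mallory's public value M = 13^10 mod 227 instead of the honest one.
13^1 ≡ 13 (mod 227)
13^2 = (13^1)^2 ≡ 13^2 = 169 ≡ 169 (mod 227)
13^4 = (13^2)^2 ≡ 169^2 = 28561 ≡ 186 (mod 227)
13^8 = (13^4)^2 ≡ 186^2 = 34596 ≡ 92 (mod 227)
13^10 = 13^8 · 13^2 ≡ 92 · 169 ≡ 112 (mod 227).
So M = 112. Lena computes K = M^4 mod 227.
112^1 ≡ 112 (mod 227)
112^2 = (112^1)^2 ≡ 112^2 = 12544 ≡ 59 (mod 227)
112^4 = (112^2)^2 ≡ 59^2 = 3481 ≡ 76 (mod 227)

76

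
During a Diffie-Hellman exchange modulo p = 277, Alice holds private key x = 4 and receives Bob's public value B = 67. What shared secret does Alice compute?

202

Shared key K = 67^4 mod 277.
67^1 ≡ 67 (mod 277)
67^2 = (67^1)^2 ≡ 67^2 = 4489 ≡ 57 (mod 277)
67^4 = (67^2)^2 ≡ 57^2 = 3249 ≡ 202 (mod 277)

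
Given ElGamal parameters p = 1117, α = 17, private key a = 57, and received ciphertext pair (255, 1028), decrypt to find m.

Shared mask s = c₁^a mod p = 255^57 mod 1117.
255^1 ≡ 255 (mod 1117)
255^2 = (255^1)^2 ≡ 255^2 = 65025 ≡ 239 (mod 1117)
255^4 = (255^2)^2 ≡ 239^2 = 57121 ≡ 154 (mod 1117)
255^8 = (255^4)^2 ≡ 154^2 = 23716 ≡ 259 (mod 1117)
255^16 = (255^8)^2 ≡ 259^2 = 67081 ≡ 61 (mod 1117)
255^32 = (255^16)^2 ≡ 61^2 = 3721 ≡ 370 (mod 1117)
255^57 = 255^32 · 255^16 · 255^8 · 255^1 ≡ 370 · 61 · 259 · 255 ≡ 267 (mod 1117).
So s = 267; s⁻¹ ≡ 661 (mod 1117).
m = c₂ · s⁻¹ mod 1117 = 1028 · 661 mod 1117 = 372.

372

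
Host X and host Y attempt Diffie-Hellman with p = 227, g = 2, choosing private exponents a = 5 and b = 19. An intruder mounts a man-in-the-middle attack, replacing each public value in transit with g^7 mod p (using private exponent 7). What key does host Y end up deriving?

164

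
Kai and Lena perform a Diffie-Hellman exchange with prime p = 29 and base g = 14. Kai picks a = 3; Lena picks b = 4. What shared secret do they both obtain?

25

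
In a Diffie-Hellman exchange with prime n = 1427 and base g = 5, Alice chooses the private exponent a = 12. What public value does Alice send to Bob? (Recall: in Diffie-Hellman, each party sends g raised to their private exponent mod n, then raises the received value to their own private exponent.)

Public value = 5^12 (mod 1427).
5^1 ≡ 5 (mod 1427)
5^2 = (5^1)^2 ≡ 5^2 = 25 ≡ 25 (mod 1427)
5^4 = (5^2)^2 ≡ 25^2 = 625 ≡ 625 (mod 1427)
5^8 = (5^4)^2 ≡ 625^2 = 390625 ≡ 1054 (mod 1427)
5^12 = 5^8 · 5^4 ≡ 1054 · 625 ≡ 903 (mod 1427).

903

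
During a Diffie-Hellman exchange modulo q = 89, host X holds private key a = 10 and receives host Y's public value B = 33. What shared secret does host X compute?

69

Shared key K = 33^10 mod 89.
33^1 ≡ 33 (mod 89)
33^2 = (33^1)^2 ≡ 33^2 = 1089 ≡ 21 (mod 89)
33^4 = (33^2)^2 ≡ 21^2 = 441 ≡ 85 (mod 89)
33^8 = (33^4)^2 ≡ 85^2 = 7225 ≡ 16 (mod 89)
33^10 = 33^8 · 33^2 ≡ 16 · 21 ≡ 69 (mod 89).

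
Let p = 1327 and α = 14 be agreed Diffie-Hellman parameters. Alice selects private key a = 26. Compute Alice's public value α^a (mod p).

378

Public value = 14^26 (mod 1327).
14^1 ≡ 14 (mod 1327)
14^2 = (14^1)^2 ≡ 14^2 = 196 ≡ 196 (mod 1327)
14^4 = (14^2)^2 ≡ 196^2 = 38416 ≡ 1260 (mod 1327)
14^8 = (14^4)^2 ≡ 1260^2 = 1587600 ≡ 508 (mod 1327)
14^16 = (14^8)^2 ≡ 508^2 = 258064 ≡ 626 (mod 1327)
14^26 = 14^16 · 14^8 · 14^2 ≡ 626 · 508 · 196 ≡ 378 (mod 1327).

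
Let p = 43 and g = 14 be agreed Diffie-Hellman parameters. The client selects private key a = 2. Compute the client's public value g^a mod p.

24

Public value = 14^2 mod 43.
14^1 ≡ 14 (mod 43)
14^2 = (14^1)^2 ≡ 14^2 = 196 ≡ 24 (mod 43)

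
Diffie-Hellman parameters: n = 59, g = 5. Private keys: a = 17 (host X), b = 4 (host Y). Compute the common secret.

4

Host Y sends B = g^b mod n = 5^4 mod 59.
5^1 ≡ 5 (mod 59)
5^2 = (5^1)^2 ≡ 5^2 = 25 ≡ 25 (mod 59)
5^4 = (5^2)^2 ≡ 25^2 = 625 ≡ 35 (mod 59)
So B = 35. Host X then computes K = B^a mod n = 35^17 mod 59.
35^1 ≡ 35 (mod 59)
35^2 = (35^1)^2 ≡ 35^2 = 1225 ≡ 45 (mod 59)
35^4 = (35^2)^2 ≡ 45^2 = 2025 ≡ 19 (mod 59)
35^8 = (35^4)^2 ≡ 19^2 = 361 ≡ 7 (mod 59)
35^16 = (35^8)^2 ≡ 7^2 = 49 ≡ 49 (mod 59)
35^17 = 35^16 · 35^1 ≡ 49 · 35 ≡ 4 (mod 59).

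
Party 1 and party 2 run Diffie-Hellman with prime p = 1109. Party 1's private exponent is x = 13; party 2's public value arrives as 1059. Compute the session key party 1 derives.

Shared key K = 1059^13 mod 1109.
1059^1 ≡ 1059 (mod 1109)
1059^2 = (1059^1)^2 ≡ 1059^2 = 1121481 ≡ 282 (mod 1109)
1059^4 = (1059^2)^2 ≡ 282^2 = 79524 ≡ 785 (mod 1109)
1059^8 = (1059^4)^2 ≡ 785^2 = 616225 ≡ 730 (mod 1109)
1059^13 = 1059^8 · 1059^4 · 1059^1 ≡ 730 · 785 · 1059 ≡ 733 (mod 1109).

733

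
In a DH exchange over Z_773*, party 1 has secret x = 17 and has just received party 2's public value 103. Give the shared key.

268

Shared key K = 103^17 mod 773.
103^1 ≡ 103 (mod 773)
103^2 = (103^1)^2 ≡ 103^2 = 10609 ≡ 560 (mod 773)
103^4 = (103^2)^2 ≡ 560^2 = 313600 ≡ 535 (mod 773)
103^8 = (103^4)^2 ≡ 535^2 = 286225 ≡ 215 (mod 773)
103^16 = (103^8)^2 ≡ 215^2 = 46225 ≡ 618 (mod 773)
103^17 = 103^16 · 103^1 ≡ 618 · 103 ≡ 268 (mod 773).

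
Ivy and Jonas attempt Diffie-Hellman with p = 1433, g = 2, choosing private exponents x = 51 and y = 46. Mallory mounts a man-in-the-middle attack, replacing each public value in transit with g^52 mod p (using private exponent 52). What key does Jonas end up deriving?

Jonas receives Mallory's public value M = 2^52 mod 1433 instead of the honest one.
2^1 ≡ 2 (mod 1433)
2^2 = (2^1)^2 ≡ 2^2 = 4 ≡ 4 (mod 1433)
2^4 = (2^2)^2 ≡ 4^2 = 16 ≡ 16 (mod 1433)
2^8 = (2^4)^2 ≡ 16^2 = 256 ≡ 256 (mod 1433)
2^16 = (2^8)^2 ≡ 256^2 = 65536 ≡ 1051 (mod 1433)
2^32 = (2^16)^2 ≡ 1051^2 = 1104601 ≡ 1191 (mod 1433)
2^52 = 2^32 · 2^16 · 2^4 ≡ 1191 · 1051 · 16 ≡ 248 (mod 1433).
So M = 248. Jonas computes K = M^46 mod 1433.
248^1 ≡ 248 (mod 1433)
248^2 = (248^1)^2 ≡ 248^2 = 61504 ≡ 1318 (mod 1433)
248^4 = (248^2)^2 ≡ 1318^2 = 1737124 ≡ 328 (mod 1433)
248^8 = (248^4)^2 ≡ 328^2 = 107584 ≡ 109 (mod 1433)
248^16 = (248^8)^2 ≡ 109^2 = 11881 ≡ 417 (mod 1433)
248^32 = (248^16)^2 ≡ 417^2 = 173889 ≡ 496 (mod 1433)
248^46 = 248^32 · 248^8 · 248^4 · 248^2 ≡ 496 · 109 · 328 · 1318 ≡ 1055 (mod 1433).

1055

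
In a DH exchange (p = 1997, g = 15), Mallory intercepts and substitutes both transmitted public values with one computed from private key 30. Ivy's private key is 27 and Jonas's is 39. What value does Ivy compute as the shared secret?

Ivy receives Mallory's public value M = 15^30 mod 1997 instead of the honest one.
15^1 ≡ 15 (mod 1997)
15^2 = (15^1)^2 ≡ 15^2 = 225 ≡ 225 (mod 1997)
15^4 = (15^2)^2 ≡ 225^2 = 50625 ≡ 700 (mod 1997)
15^8 = (15^4)^2 ≡ 700^2 = 490000 ≡ 735 (mod 1997)
15^16 = (15^8)^2 ≡ 735^2 = 540225 ≡ 1035 (mod 1997)
15^30 = 15^16 · 15^8 · 15^4 · 15^2 ≡ 1035 · 735 · 700 · 225 ≡ 767 (mod 1997).
So M = 767. Ivy computes K = M^27 mod 1997.
767^1 ≡ 767 (mod 1997)
767^2 = (767^1)^2 ≡ 767^2 = 588289 ≡ 1171 (mod 1997)
767^4 = (767^2)^2 ≡ 1171^2 = 1371241 ≡ 1299 (mod 1997)
767^8 = (767^4)^2 ≡ 1299^2 = 1687401 ≡ 1933 (mod 1997)
767^16 = (767^8)^2 ≡ 1933^2 = 3736489 ≡ 102 (mod 1997)
767^27 = 767^16 · 767^8 · 767^2 · 767^1 ≡ 102 · 1933 · 1171 · 767 ≡ 1137 (mod 1997).

1137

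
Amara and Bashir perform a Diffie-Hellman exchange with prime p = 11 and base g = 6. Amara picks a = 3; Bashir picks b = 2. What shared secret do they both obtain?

5

Bashir sends B = g^b mod p = 6^2 mod 11.
6^1 ≡ 6 (mod 11)
6^2 = (6^1)^2 ≡ 6^2 = 36 ≡ 3 (mod 11)
So B = 3. Amara then computes K = B^a mod p = 3^3 mod 11.
3^1 ≡ 3 (mod 11)
3^2 = (3^1)^2 ≡ 3^2 = 9 ≡ 9 (mod 11)
3^3 = 3^2 · 3^1 ≡ 9 · 3 ≡ 5 (mod 11).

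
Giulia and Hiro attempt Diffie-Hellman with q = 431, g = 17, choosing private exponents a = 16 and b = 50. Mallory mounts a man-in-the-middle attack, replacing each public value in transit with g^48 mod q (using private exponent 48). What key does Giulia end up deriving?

Giulia receives Mallory's public value M = 17^48 mod 431 instead of the honest one.
17^1 ≡ 17 (mod 431)
17^2 = (17^1)^2 ≡ 17^2 = 289 ≡ 289 (mod 431)
17^4 = (17^2)^2 ≡ 289^2 = 83521 ≡ 338 (mod 431)
17^8 = (17^4)^2 ≡ 338^2 = 114244 ≡ 29 (mod 431)
17^16 = (17^8)^2 ≡ 29^2 = 841 ≡ 410 (mod 431)
17^32 = (17^16)^2 ≡ 410^2 = 168100 ≡ 10 (mod 431)
17^48 = 17^32 · 17^16 ≡ 10 · 410 ≡ 221 (mod 431).
So M = 221. Giulia computes K = M^16 mod 431.
221^1 ≡ 221 (mod 431)
221^2 = (221^1)^2 ≡ 221^2 = 48841 ≡ 138 (mod 431)
221^4 = (221^2)^2 ≡ 138^2 = 19044 ≡ 80 (mod 431)
221^8 = (221^4)^2 ≡ 80^2 = 6400 ≡ 366 (mod 431)
221^16 = (221^8)^2 ≡ 366^2 = 133956 ≡ 346 (mod 431)

346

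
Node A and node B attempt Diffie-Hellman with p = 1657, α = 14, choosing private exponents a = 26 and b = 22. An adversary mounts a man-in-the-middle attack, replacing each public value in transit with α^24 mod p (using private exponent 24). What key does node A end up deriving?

356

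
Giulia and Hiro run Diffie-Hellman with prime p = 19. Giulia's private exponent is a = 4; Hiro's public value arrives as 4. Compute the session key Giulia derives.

9

Shared key K = 4^4 mod 19.
4^1 ≡ 4 (mod 19)
4^2 = (4^1)^2 ≡ 4^2 = 16 ≡ 16 (mod 19)
4^4 = (4^2)^2 ≡ 16^2 = 256 ≡ 9 (mod 19)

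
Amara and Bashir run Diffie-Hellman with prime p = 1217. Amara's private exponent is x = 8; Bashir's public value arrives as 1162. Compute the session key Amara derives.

Shared key K = 1162^8 mod 1217.
1162^1 ≡ 1162 (mod 1217)
1162^2 = (1162^1)^2 ≡ 1162^2 = 1350244 ≡ 591 (mod 1217)
1162^4 = (1162^2)^2 ≡ 591^2 = 349281 ≡ 2 (mod 1217)
1162^8 = (1162^4)^2 ≡ 2^2 = 4 ≡ 4 (mod 1217)

4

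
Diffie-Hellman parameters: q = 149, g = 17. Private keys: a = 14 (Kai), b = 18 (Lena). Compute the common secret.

63

Kai sends A = g^a mod q = 17^14 mod 149.
17^1 ≡ 17 (mod 149)
17^2 = (17^1)^2 ≡ 17^2 = 289 ≡ 140 (mod 149)
17^4 = (17^2)^2 ≡ 140^2 = 19600 ≡ 81 (mod 149)
17^8 = (17^4)^2 ≡ 81^2 = 6561 ≡ 5 (mod 149)
17^14 = 17^8 · 17^4 · 17^2 ≡ 5 · 81 · 140 ≡ 80 (mod 149).
So A = 80. Lena then computes K = A^b mod q = 80^18 mod 149.
80^1 ≡ 80 (mod 149)
80^2 = (80^1)^2 ≡ 80^2 = 6400 ≡ 142 (mod 149)
80^4 = (80^2)^2 ≡ 142^2 = 20164 ≡ 49 (mod 149)
80^8 = (80^4)^2 ≡ 49^2 = 2401 ≡ 17 (mod 149)
80^16 = (80^8)^2 ≡ 17^2 = 289 ≡ 140 (mod 149)
80^18 = 80^16 · 80^2 ≡ 140 · 142 ≡ 63 (mod 149).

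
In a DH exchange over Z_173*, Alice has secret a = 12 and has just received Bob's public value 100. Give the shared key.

51

Shared key K = 100^12 mod 173.
100^1 ≡ 100 (mod 173)
100^2 = (100^1)^2 ≡ 100^2 = 10000 ≡ 139 (mod 173)
100^4 = (100^2)^2 ≡ 139^2 = 19321 ≡ 118 (mod 173)
100^8 = (100^4)^2 ≡ 118^2 = 13924 ≡ 84 (mod 173)
100^12 = 100^8 · 100^4 ≡ 84 · 118 ≡ 51 (mod 173).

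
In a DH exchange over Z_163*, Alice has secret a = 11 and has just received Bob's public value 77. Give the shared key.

115

Shared key K = 77^11 mod 163.
77^1 ≡ 77 (mod 163)
77^2 = (77^1)^2 ≡ 77^2 = 5929 ≡ 61 (mod 163)
77^4 = (77^2)^2 ≡ 61^2 = 3721 ≡ 135 (mod 163)
77^8 = (77^4)^2 ≡ 135^2 = 18225 ≡ 132 (mod 163)
77^11 = 77^8 · 77^2 · 77^1 ≡ 132 · 61 · 77 ≡ 115 (mod 163).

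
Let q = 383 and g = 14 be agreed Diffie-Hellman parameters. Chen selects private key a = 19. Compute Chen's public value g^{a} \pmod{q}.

Public value = 14^{19} \pmod{383}.
14^1 ≡ 14 (mod 383)
14^2 = (14^1)^2 ≡ 14^2 = 196 ≡ 196 (mod 383)
14^4 = (14^2)^2 ≡ 196^2 = 38416 ≡ 116 (mod 383)
14^8 = (14^4)^2 ≡ 116^2 = 13456 ≡ 51 (mod 383)
14^16 = (14^8)^2 ≡ 51^2 = 2601 ≡ 303 (mod 383)
14^19 = 14^16 · 14^2 · 14^1 ≡ 303 · 196 · 14 ≡ 322 (mod 383).

322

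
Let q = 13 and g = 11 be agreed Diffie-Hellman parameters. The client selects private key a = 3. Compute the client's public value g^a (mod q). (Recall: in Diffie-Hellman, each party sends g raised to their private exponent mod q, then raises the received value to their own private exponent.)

Public value = 11^3 (mod 13).
11^1 ≡ 11 (mod 13)
11^2 = (11^1)^2 ≡ 11^2 = 121 ≡ 4 (mod 13)
11^3 = 11^2 · 11^1 ≡ 4 · 11 ≡ 5 (mod 13).

5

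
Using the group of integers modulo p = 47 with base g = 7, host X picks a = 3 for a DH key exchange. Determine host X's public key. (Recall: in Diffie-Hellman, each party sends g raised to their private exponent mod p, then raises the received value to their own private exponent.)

14

Public value = 7^3 (mod 47).
7^1 ≡ 7 (mod 47)
7^2 = (7^1)^2 ≡ 7^2 = 49 ≡ 2 (mod 47)
7^3 = 7^2 · 7^1 ≡ 2 · 7 ≡ 14 (mod 47).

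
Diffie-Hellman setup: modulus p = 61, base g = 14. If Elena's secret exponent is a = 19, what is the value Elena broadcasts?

14

Public value = 14^19 mod 61.
14^1 ≡ 14 (mod 61)
14^2 = (14^1)^2 ≡ 14^2 = 196 ≡ 13 (mod 61)
14^4 = (14^2)^2 ≡ 13^2 = 169 ≡ 47 (mod 61)
14^8 = (14^4)^2 ≡ 47^2 = 2209 ≡ 13 (mod 61)
14^16 = (14^8)^2 ≡ 13^2 = 169 ≡ 47 (mod 61)
14^19 = 14^16 · 14^2 · 14^1 ≡ 47 · 13 · 14 ≡ 14 (mod 61).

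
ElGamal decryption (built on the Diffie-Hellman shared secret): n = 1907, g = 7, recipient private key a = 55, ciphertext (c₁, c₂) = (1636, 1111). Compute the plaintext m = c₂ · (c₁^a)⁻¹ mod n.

1792

Shared mask s = c₁^a mod n = 1636^55 mod 1907.
1636^1 ≡ 1636 (mod 1907)
1636^2 = (1636^1)^2 ≡ 1636^2 = 2676496 ≡ 975 (mod 1907)
1636^4 = (1636^2)^2 ≡ 975^2 = 950625 ≡ 939 (mod 1907)
1636^8 = (1636^4)^2 ≡ 939^2 = 881721 ≡ 687 (mod 1907)
1636^16 = (1636^8)^2 ≡ 687^2 = 471969 ≡ 940 (mod 1907)
1636^32 = (1636^16)^2 ≡ 940^2 = 883600 ≡ 659 (mod 1907)
1636^55 = 1636^32 · 1636^16 · 1636^4 · 1636^2 · 1636^1 ≡ 659 · 940 · 939 · 975 · 1636 ≡ 123 (mod 1907).
So s = 123; s⁻¹ ≡ 1876 (mod 1907).
m = c₂ · s⁻¹ mod 1907 = 1111 · 1876 mod 1907 = 1792.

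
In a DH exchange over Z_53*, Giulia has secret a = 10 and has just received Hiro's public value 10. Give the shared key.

Shared key K = 10^10 mod 53.
10^1 ≡ 10 (mod 53)
10^2 = (10^1)^2 ≡ 10^2 = 100 ≡ 47 (mod 53)
10^4 = (10^2)^2 ≡ 47^2 = 2209 ≡ 36 (mod 53)
10^8 = (10^4)^2 ≡ 36^2 = 1296 ≡ 24 (mod 53)
10^10 = 10^8 · 10^2 ≡ 24 · 47 ≡ 15 (mod 53).

15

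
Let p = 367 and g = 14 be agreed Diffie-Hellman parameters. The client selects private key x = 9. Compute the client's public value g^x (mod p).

74

Public value = 14^9 (mod 367).
14^1 ≡ 14 (mod 367)
14^2 = (14^1)^2 ≡ 14^2 = 196 ≡ 196 (mod 367)
14^4 = (14^2)^2 ≡ 196^2 = 38416 ≡ 248 (mod 367)
14^8 = (14^4)^2 ≡ 248^2 = 61504 ≡ 215 (mod 367)
14^9 = 14^8 · 14^1 ≡ 215 · 14 ≡ 74 (mod 367).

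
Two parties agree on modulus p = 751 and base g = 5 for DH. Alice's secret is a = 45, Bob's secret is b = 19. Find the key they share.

481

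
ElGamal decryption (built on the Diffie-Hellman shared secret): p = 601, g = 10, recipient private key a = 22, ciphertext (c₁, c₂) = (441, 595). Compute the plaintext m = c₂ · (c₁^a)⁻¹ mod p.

379

Shared mask s = c₁^a mod p = 441^22 mod 601.
441^1 ≡ 441 (mod 601)
441^2 = (441^1)^2 ≡ 441^2 = 194481 ≡ 358 (mod 601)
441^4 = (441^2)^2 ≡ 358^2 = 128164 ≡ 151 (mod 601)
441^8 = (441^4)^2 ≡ 151^2 = 22801 ≡ 564 (mod 601)
441^16 = (441^8)^2 ≡ 564^2 = 318096 ≡ 167 (mod 601)
441^22 = 441^16 · 441^4 · 441^2 ≡ 167 · 151 · 358 ≡ 65 (mod 601).
So s = 65; s⁻¹ ≡ 37 (mod 601).
m = c₂ · s⁻¹ mod 601 = 595 · 37 mod 601 = 379.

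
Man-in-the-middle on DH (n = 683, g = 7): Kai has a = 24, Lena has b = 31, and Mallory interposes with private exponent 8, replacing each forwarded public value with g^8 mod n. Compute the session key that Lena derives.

Lena receives Mallory's public value M = 7^8 mod 683 instead of the honest one.
7^1 ≡ 7 (mod 683)
7^2 = (7^1)^2 ≡ 7^2 = 49 ≡ 49 (mod 683)
7^4 = (7^2)^2 ≡ 49^2 = 2401 ≡ 352 (mod 683)
7^8 = (7^4)^2 ≡ 352^2 = 123904 ≡ 281 (mod 683)
So M = 281. Lena computes K = M^31 mod 683.
281^1 ≡ 281 (mod 683)
281^2 = (281^1)^2 ≡ 281^2 = 78961 ≡ 416 (mod 683)
281^4 = (281^2)^2 ≡ 416^2 = 173056 ≡ 257 (mod 683)
281^8 = (281^4)^2 ≡ 257^2 = 66049 ≡ 481 (mod 683)
281^16 = (281^8)^2 ≡ 481^2 = 231361 ≡ 507 (mod 683)
281^31 = 281^16 · 281^8 · 281^4 · 281^2 · 281^1 ≡ 507 · 481 · 257 · 416 · 281 ≡ 171 (mod 683).

171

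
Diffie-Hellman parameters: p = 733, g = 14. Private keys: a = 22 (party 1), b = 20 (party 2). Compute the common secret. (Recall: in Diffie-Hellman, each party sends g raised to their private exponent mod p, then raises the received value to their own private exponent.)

332

Party 1 sends A = g^a mod p = 14^22 mod 733.
14^1 ≡ 14 (mod 733)
14^2 = (14^1)^2 ≡ 14^2 = 196 ≡ 196 (mod 733)
14^4 = (14^2)^2 ≡ 196^2 = 38416 ≡ 300 (mod 733)
14^8 = (14^4)^2 ≡ 300^2 = 90000 ≡ 574 (mod 733)
14^16 = (14^8)^2 ≡ 574^2 = 329476 ≡ 359 (mod 733)
14^22 = 14^16 · 14^4 · 14^2 ≡ 359 · 300 · 196 ≡ 266 (mod 733).
So A = 266. Party 2 then computes K = A^b mod p = 266^20 mod 733.
266^1 ≡ 266 (mod 733)
266^2 = (266^1)^2 ≡ 266^2 = 70756 ≡ 388 (mod 733)
266^4 = (266^2)^2 ≡ 388^2 = 150544 ≡ 279 (mod 733)
266^8 = (266^4)^2 ≡ 279^2 = 77841 ≡ 143 (mod 733)
266^16 = (266^8)^2 ≡ 143^2 = 20449 ≡ 658 (mod 733)
266^20 = 266^16 · 266^4 ≡ 658 · 279 ≡ 332 (mod 733).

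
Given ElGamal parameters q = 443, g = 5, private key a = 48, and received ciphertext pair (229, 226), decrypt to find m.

402

Shared mask s = c₁^a mod q = 229^48 mod 443.
229^1 ≡ 229 (mod 443)
229^2 = (229^1)^2 ≡ 229^2 = 52441 ≡ 167 (mod 443)
229^4 = (229^2)^2 ≡ 167^2 = 27889 ≡ 423 (mod 443)
229^8 = (229^4)^2 ≡ 423^2 = 178929 ≡ 400 (mod 443)
229^16 = (229^8)^2 ≡ 400^2 = 160000 ≡ 77 (mod 443)
229^32 = (229^16)^2 ≡ 77^2 = 5929 ≡ 170 (mod 443)
229^48 = 229^32 · 229^16 ≡ 170 · 77 ≡ 243 (mod 443).
So s = 243; s⁻¹ ≡ 237 (mod 443).
m = c₂ · s⁻¹ mod 443 = 226 · 237 mod 443 = 402.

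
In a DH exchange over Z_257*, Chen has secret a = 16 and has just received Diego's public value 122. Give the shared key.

Shared key K = 122^16 mod 257.
122^1 ≡ 122 (mod 257)
122^2 = (122^1)^2 ≡ 122^2 = 14884 ≡ 235 (mod 257)
122^4 = (122^2)^2 ≡ 235^2 = 55225 ≡ 227 (mod 257)
122^8 = (122^4)^2 ≡ 227^2 = 51529 ≡ 129 (mod 257)
122^16 = (122^8)^2 ≡ 129^2 = 16641 ≡ 193 (mod 257)

193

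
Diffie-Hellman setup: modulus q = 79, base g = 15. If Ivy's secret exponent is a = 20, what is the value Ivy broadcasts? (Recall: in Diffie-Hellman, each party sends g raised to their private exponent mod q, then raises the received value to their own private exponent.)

Public value = 15^20 mod 79.
15^1 ≡ 15 (mod 79)
15^2 = (15^1)^2 ≡ 15^2 = 225 ≡ 67 (mod 79)
15^4 = (15^2)^2 ≡ 67^2 = 4489 ≡ 65 (mod 79)
15^8 = (15^4)^2 ≡ 65^2 = 4225 ≡ 38 (mod 79)
15^16 = (15^8)^2 ≡ 38^2 = 1444 ≡ 22 (mod 79)
15^20 = 15^16 · 15^4 ≡ 22 · 65 ≡ 8 (mod 79).

8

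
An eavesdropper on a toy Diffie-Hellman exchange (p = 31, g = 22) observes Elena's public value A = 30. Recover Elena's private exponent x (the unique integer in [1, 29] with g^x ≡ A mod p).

15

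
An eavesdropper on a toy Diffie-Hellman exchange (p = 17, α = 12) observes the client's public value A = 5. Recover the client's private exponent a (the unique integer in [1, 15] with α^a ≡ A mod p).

9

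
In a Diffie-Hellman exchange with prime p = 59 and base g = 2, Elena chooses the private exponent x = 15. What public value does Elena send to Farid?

Public value = 2^15 mod 59.
2^1 ≡ 2 (mod 59)
2^2 = (2^1)^2 ≡ 2^2 = 4 ≡ 4 (mod 59)
2^4 = (2^2)^2 ≡ 4^2 = 16 ≡ 16 (mod 59)
2^8 = (2^4)^2 ≡ 16^2 = 256 ≡ 20 (mod 59)
2^15 = 2^8 · 2^4 · 2^2 · 2^1 ≡ 20 · 16 · 4 · 2 ≡ 23 (mod 59).

23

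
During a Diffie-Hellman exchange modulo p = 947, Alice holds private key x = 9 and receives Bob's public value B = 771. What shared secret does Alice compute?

836

Shared key K = 771^9 mod 947.
771^1 ≡ 771 (mod 947)
771^2 = (771^1)^2 ≡ 771^2 = 594441 ≡ 672 (mod 947)
771^4 = (771^2)^2 ≡ 672^2 = 451584 ≡ 812 (mod 947)
771^8 = (771^4)^2 ≡ 812^2 = 659344 ≡ 232 (mod 947)
771^9 = 771^8 · 771^1 ≡ 232 · 771 ≡ 836 (mod 947).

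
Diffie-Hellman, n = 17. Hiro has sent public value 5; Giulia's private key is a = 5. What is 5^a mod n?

14

Shared key K = 5^5 mod 17.
5^1 ≡ 5 (mod 17)
5^2 = (5^1)^2 ≡ 5^2 = 25 ≡ 8 (mod 17)
5^4 = (5^2)^2 ≡ 8^2 = 64 ≡ 13 (mod 17)
5^5 = 5^4 · 5^1 ≡ 13 · 5 ≡ 14 (mod 17).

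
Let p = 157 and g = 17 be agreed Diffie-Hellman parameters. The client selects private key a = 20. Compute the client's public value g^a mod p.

71

Public value = 17^20 mod 157.
17^1 ≡ 17 (mod 157)
17^2 = (17^1)^2 ≡ 17^2 = 289 ≡ 132 (mod 157)
17^4 = (17^2)^2 ≡ 132^2 = 17424 ≡ 154 (mod 157)
17^8 = (17^4)^2 ≡ 154^2 = 23716 ≡ 9 (mod 157)
17^16 = (17^8)^2 ≡ 9^2 = 81 ≡ 81 (mod 157)
17^20 = 17^16 · 17^4 ≡ 81 · 154 ≡ 71 (mod 157).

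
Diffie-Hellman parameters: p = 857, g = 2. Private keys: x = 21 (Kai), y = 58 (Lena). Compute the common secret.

Lena sends B = g^y mod p = 2^58 mod 857.
2^1 ≡ 2 (mod 857)
2^2 = (2^1)^2 ≡ 2^2 = 4 ≡ 4 (mod 857)
2^4 = (2^2)^2 ≡ 4^2 = 16 ≡ 16 (mod 857)
2^8 = (2^4)^2 ≡ 16^2 = 256 ≡ 256 (mod 857)
2^16 = (2^8)^2 ≡ 256^2 = 65536 ≡ 404 (mod 857)
2^32 = (2^16)^2 ≡ 404^2 = 163216 ≡ 386 (mod 857)
2^58 = 2^32 · 2^16 · 2^8 · 2^2 ≡ 386 · 404 · 256 · 4 ≡ 132 (mod 857).
So B = 132. Kai then computes K = B^x mod p = 132^21 mod 857.
132^1 ≡ 132 (mod 857)
132^2 = (132^1)^2 ≡ 132^2 = 17424 ≡ 284 (mod 857)
132^4 = (132^2)^2 ≡ 284^2 = 80656 ≡ 98 (mod 857)
132^8 = (132^4)^2 ≡ 98^2 = 9604 ≡ 177 (mod 857)
132^16 = (132^8)^2 ≡ 177^2 = 31329 ≡ 477 (mod 857)
132^21 = 132^16 · 132^4 · 132^1 ≡ 477 · 98 · 132 ≡ 72 (mod 857).

72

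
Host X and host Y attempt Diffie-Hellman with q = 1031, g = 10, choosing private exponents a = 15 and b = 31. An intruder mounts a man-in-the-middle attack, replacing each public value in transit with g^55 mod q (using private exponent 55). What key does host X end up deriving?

10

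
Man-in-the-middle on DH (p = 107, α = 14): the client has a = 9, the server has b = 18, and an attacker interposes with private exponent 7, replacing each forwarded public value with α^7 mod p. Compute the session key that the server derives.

The server receives an attacker's public value M = 14^7 mod 107 instead of the honest one.
14^1 ≡ 14 (mod 107)
14^2 = (14^1)^2 ≡ 14^2 = 196 ≡ 89 (mod 107)
14^4 = (14^2)^2 ≡ 89^2 = 7921 ≡ 3 (mod 107)
14^7 = 14^4 · 14^2 · 14^1 ≡ 3 · 89 · 14 ≡ 100 (mod 107).
So M = 100. The server computes K = M^18 mod 107.
100^1 ≡ 100 (mod 107)
100^2 = (100^1)^2 ≡ 100^2 = 10000 ≡ 49 (mod 107)
100^4 = (100^2)^2 ≡ 49^2 = 2401 ≡ 47 (mod 107)
100^8 = (100^4)^2 ≡ 47^2 = 2209 ≡ 69 (mod 107)
100^16 = (100^8)^2 ≡ 69^2 = 4761 ≡ 53 (mod 107)
100^18 = 100^16 · 100^2 ≡ 53 · 49 ≡ 29 (mod 107).

29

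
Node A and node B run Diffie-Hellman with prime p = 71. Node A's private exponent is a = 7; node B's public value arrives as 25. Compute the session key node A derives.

Shared key K = 25^7 mod 71.
25^1 ≡ 25 (mod 71)
25^2 = (25^1)^2 ≡ 25^2 = 625 ≡ 57 (mod 71)
25^4 = (25^2)^2 ≡ 57^2 = 3249 ≡ 54 (mod 71)
25^7 = 25^4 · 25^2 · 25^1 ≡ 54 · 57 · 25 ≡ 57 (mod 71).

57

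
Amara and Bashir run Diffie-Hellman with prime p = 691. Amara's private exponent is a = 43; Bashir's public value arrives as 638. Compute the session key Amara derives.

121

Shared key K = 638^43 mod 691.
638^1 ≡ 638 (mod 691)
638^2 = (638^1)^2 ≡ 638^2 = 407044 ≡ 45 (mod 691)
638^4 = (638^2)^2 ≡ 45^2 = 2025 ≡ 643 (mod 691)
638^8 = (638^4)^2 ≡ 643^2 = 413449 ≡ 231 (mod 691)
638^16 = (638^8)^2 ≡ 231^2 = 53361 ≡ 154 (mod 691)
638^32 = (638^16)^2 ≡ 154^2 = 23716 ≡ 222 (mod 691)
638^43 = 638^32 · 638^8 · 638^2 · 638^1 ≡ 222 · 231 · 45 · 638 ≡ 121 (mod 691).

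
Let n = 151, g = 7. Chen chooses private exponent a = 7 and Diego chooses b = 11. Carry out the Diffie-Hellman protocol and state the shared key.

102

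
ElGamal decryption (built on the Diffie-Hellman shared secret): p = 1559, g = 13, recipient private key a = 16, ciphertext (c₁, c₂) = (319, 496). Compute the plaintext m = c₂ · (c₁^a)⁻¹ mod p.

485

Shared mask s = c₁^a mod p = 319^16 mod 1559.
319^1 ≡ 319 (mod 1559)
319^2 = (319^1)^2 ≡ 319^2 = 101761 ≡ 426 (mod 1559)
319^4 = (319^2)^2 ≡ 426^2 = 181476 ≡ 632 (mod 1559)
319^8 = (319^4)^2 ≡ 632^2 = 399424 ≡ 320 (mod 1559)
319^16 = (319^8)^2 ≡ 320^2 = 102400 ≡ 1065 (mod 1559)
So s = 1065; s⁻¹ ≡ 243 (mod 1559).
m = c₂ · s⁻¹ mod 1559 = 496 · 243 mod 1559 = 485.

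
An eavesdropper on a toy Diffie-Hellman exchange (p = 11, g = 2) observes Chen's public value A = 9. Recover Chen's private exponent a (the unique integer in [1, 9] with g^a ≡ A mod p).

Try successive powers of 2 modulo 11:
2^1 ≡ 2
2^2 ≡ 4
2^3 ≡ 8
2^4 ≡ 5
2^5 ≡ 10
2^6 ≡ 9
Found: a = 6.

6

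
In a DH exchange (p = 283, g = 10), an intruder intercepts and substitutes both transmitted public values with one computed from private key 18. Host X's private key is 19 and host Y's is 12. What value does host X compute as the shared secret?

244

Host X receives an intruder's public value M = 10^18 mod 283 instead of the honest one.
10^1 ≡ 10 (mod 283)
10^2 = (10^1)^2 ≡ 10^2 = 100 ≡ 100 (mod 283)
10^4 = (10^2)^2 ≡ 100^2 = 10000 ≡ 95 (mod 283)
10^8 = (10^4)^2 ≡ 95^2 = 9025 ≡ 252 (mod 283)
10^16 = (10^8)^2 ≡ 252^2 = 63504 ≡ 112 (mod 283)
10^18 = 10^16 · 10^2 ≡ 112 · 100 ≡ 163 (mod 283).
So M = 163. Host X computes K = M^19 mod 283.
163^1 ≡ 163 (mod 283)
163^2 = (163^1)^2 ≡ 163^2 = 26569 ≡ 250 (mod 283)
163^4 = (163^2)^2 ≡ 250^2 = 62500 ≡ 240 (mod 283)
163^8 = (163^4)^2 ≡ 240^2 = 57600 ≡ 151 (mod 283)
163^16 = (163^8)^2 ≡ 151^2 = 22801 ≡ 161 (mod 283)
163^19 = 163^16 · 163^2 · 163^1 ≡ 161 · 250 · 163 ≡ 244 (mod 283).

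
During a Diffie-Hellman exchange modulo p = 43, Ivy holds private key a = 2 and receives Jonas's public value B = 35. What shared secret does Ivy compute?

Shared key K = 35^2 mod 43.
35^1 ≡ 35 (mod 43)
35^2 = (35^1)^2 ≡ 35^2 = 1225 ≡ 21 (mod 43)

21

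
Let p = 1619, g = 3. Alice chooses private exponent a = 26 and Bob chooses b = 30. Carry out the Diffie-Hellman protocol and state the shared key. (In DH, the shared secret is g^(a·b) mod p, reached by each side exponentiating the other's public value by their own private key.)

Alice sends A = g^a mod p = 3^26 mod 1619.
3^1 ≡ 3 (mod 1619)
3^2 = (3^1)^2 ≡ 3^2 = 9 ≡ 9 (mod 1619)
3^4 = (3^2)^2 ≡ 9^2 = 81 ≡ 81 (mod 1619)
3^8 = (3^4)^2 ≡ 81^2 = 6561 ≡ 85 (mod 1619)
3^16 = (3^8)^2 ≡ 85^2 = 7225 ≡ 749 (mod 1619)
3^26 = 3^16 · 3^8 · 3^2 ≡ 749 · 85 · 9 ≡ 1478 (mod 1619).
So A = 1478. Bob then computes K = A^b mod p = 1478^30 mod 1619.
1478^1 ≡ 1478 (mod 1619)
1478^2 = (1478^1)^2 ≡ 1478^2 = 2184484 ≡ 453 (mod 1619)
1478^4 = (1478^2)^2 ≡ 453^2 = 205209 ≡ 1215 (mod 1619)
1478^8 = (1478^4)^2 ≡ 1215^2 = 1476225 ≡ 1316 (mod 1619)
1478^16 = (1478^8)^2 ≡ 1316^2 = 1731856 ≡ 1145 (mod 1619)
1478^30 = 1478^16 · 1478^8 · 1478^4 · 1478^2 ≡ 1145 · 1316 · 1215 · 453 ≡ 1343 (mod 1619).

1343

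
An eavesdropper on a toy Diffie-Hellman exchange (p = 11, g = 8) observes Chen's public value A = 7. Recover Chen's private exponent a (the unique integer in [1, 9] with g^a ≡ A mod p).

9

Try successive powers of 8 modulo 11:
8^1 ≡ 8
8^2 ≡ 9
8^3 ≡ 6
8^4 ≡ 4
8^5 ≡ 10
8^6 ≡ 3
8^7 ≡ 2
8^8 ≡ 5
8^9 ≡ 7
Found: a = 9.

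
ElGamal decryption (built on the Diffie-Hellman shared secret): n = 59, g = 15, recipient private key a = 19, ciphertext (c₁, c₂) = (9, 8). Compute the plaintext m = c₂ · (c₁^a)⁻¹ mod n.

33

Shared mask s = c₁^a mod n = 9^19 mod 59.
9^1 ≡ 9 (mod 59)
9^2 = (9^1)^2 ≡ 9^2 = 81 ≡ 22 (mod 59)
9^4 = (9^2)^2 ≡ 22^2 = 484 ≡ 12 (mod 59)
9^8 = (9^4)^2 ≡ 12^2 = 144 ≡ 26 (mod 59)
9^16 = (9^8)^2 ≡ 26^2 = 676 ≡ 27 (mod 59)
9^19 = 9^16 · 9^2 · 9^1 ≡ 27 · 22 · 9 ≡ 36 (mod 59).
So s = 36; s⁻¹ ≡ 41 (mod 59).
m = c₂ · s⁻¹ mod 59 = 8 · 41 mod 59 = 33.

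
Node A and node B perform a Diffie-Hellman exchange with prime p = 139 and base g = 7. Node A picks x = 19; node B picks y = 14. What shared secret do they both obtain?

28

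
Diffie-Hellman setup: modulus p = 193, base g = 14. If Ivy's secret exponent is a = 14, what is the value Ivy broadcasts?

Public value = 14^{14} \pmod{193}.
14^1 ≡ 14 (mod 193)
14^2 = (14^1)^2 ≡ 14^2 = 196 ≡ 3 (mod 193)
14^4 = (14^2)^2 ≡ 3^2 = 9 ≡ 9 (mod 193)
14^8 = (14^4)^2 ≡ 9^2 = 81 ≡ 81 (mod 193)
14^14 = 14^8 · 14^4 · 14^2 ≡ 81 · 9 · 3 ≡ 64 (mod 193).

64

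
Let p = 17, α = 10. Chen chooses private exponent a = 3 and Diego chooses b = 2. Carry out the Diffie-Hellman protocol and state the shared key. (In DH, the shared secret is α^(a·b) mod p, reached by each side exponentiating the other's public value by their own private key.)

Chen sends A = α^a mod p = 10^3 mod 17.
10^1 ≡ 10 (mod 17)
10^2 = (10^1)^2 ≡ 10^2 = 100 ≡ 15 (mod 17)
10^3 = 10^2 · 10^1 ≡ 15 · 10 ≡ 14 (mod 17).
So A = 14. Diego then computes K = A^b mod p = 14^2 mod 17.
14^1 ≡ 14 (mod 17)
14^2 = (14^1)^2 ≡ 14^2 = 196 ≡ 9 (mod 17)

9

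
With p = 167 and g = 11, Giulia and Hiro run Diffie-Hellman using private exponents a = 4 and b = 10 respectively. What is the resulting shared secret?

157

Giulia sends A = g^a mod p = 11^4 mod 167.
11^1 ≡ 11 (mod 167)
11^2 = (11^1)^2 ≡ 11^2 = 121 ≡ 121 (mod 167)
11^4 = (11^2)^2 ≡ 121^2 = 14641 ≡ 112 (mod 167)
So A = 112. Hiro then computes K = A^b mod p = 112^10 mod 167.
112^1 ≡ 112 (mod 167)
112^2 = (112^1)^2 ≡ 112^2 = 12544 ≡ 19 (mod 167)
112^4 = (112^2)^2 ≡ 19^2 = 361 ≡ 27 (mod 167)
112^8 = (112^4)^2 ≡ 27^2 = 729 ≡ 61 (mod 167)
112^10 = 112^8 · 112^2 ≡ 61 · 19 ≡ 157 (mod 167).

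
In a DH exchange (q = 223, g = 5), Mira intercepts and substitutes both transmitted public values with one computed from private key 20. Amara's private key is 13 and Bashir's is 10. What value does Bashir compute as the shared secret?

62

Bashir receives Mira's public value M = 5^20 mod 223 instead of the honest one.
5^1 ≡ 5 (mod 223)
5^2 = (5^1)^2 ≡ 5^2 = 25 ≡ 25 (mod 223)
5^4 = (5^2)^2 ≡ 25^2 = 625 ≡ 179 (mod 223)
5^8 = (5^4)^2 ≡ 179^2 = 32041 ≡ 152 (mod 223)
5^16 = (5^8)^2 ≡ 152^2 = 23104 ≡ 135 (mod 223)
5^20 = 5^16 · 5^4 ≡ 135 · 179 ≡ 81 (mod 223).
So M = 81. Bashir computes K = M^10 mod 223.
81^1 ≡ 81 (mod 223)
81^2 = (81^1)^2 ≡ 81^2 = 6561 ≡ 94 (mod 223)
81^4 = (81^2)^2 ≡ 94^2 = 8836 ≡ 139 (mod 223)
81^8 = (81^4)^2 ≡ 139^2 = 19321 ≡ 143 (mod 223)
81^10 = 81^8 · 81^2 ≡ 143 · 94 ≡ 62 (mod 223).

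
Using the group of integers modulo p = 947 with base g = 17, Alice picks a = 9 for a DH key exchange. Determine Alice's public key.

Public value = 17^9 (mod 947).
17^1 ≡ 17 (mod 947)
17^2 = (17^1)^2 ≡ 17^2 = 289 ≡ 289 (mod 947)
17^4 = (17^2)^2 ≡ 289^2 = 83521 ≡ 185 (mod 947)
17^8 = (17^4)^2 ≡ 185^2 = 34225 ≡ 133 (mod 947)
17^9 = 17^8 · 17^1 ≡ 133 · 17 ≡ 367 (mod 947).

367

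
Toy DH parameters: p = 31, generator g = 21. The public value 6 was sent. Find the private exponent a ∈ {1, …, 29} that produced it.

5

Try successive powers of 21 modulo 31:
21^1 ≡ 21
21^2 ≡ 7
21^3 ≡ 23
21^4 ≡ 18
21^5 ≡ 6
Found: a = 5.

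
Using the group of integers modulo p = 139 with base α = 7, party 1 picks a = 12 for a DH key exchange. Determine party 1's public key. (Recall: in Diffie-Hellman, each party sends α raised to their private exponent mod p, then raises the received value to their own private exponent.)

Public value = 7^{12} \pmod{139}.
7^1 ≡ 7 (mod 139)
7^2 = (7^1)^2 ≡ 7^2 = 49 ≡ 49 (mod 139)
7^4 = (7^2)^2 ≡ 49^2 = 2401 ≡ 38 (mod 139)
7^8 = (7^4)^2 ≡ 38^2 = 1444 ≡ 54 (mod 139)
7^12 = 7^8 · 7^4 ≡ 54 · 38 ≡ 106 (mod 139).

106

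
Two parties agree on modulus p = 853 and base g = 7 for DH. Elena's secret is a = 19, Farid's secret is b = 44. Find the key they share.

22

Elena sends A = g^a mod p = 7^19 mod 853.
7^1 ≡ 7 (mod 853)
7^2 = (7^1)^2 ≡ 7^2 = 49 ≡ 49 (mod 853)
7^4 = (7^2)^2 ≡ 49^2 = 2401 ≡ 695 (mod 853)
7^8 = (7^4)^2 ≡ 695^2 = 483025 ≡ 227 (mod 853)
7^16 = (7^8)^2 ≡ 227^2 = 51529 ≡ 349 (mod 853)
7^19 = 7^16 · 7^2 · 7^1 ≡ 349 · 49 · 7 ≡ 287 (mod 853).
So A = 287. Farid then computes K = A^b mod p = 287^44 mod 853.
287^1 ≡ 287 (mod 853)
287^2 = (287^1)^2 ≡ 287^2 = 82369 ≡ 481 (mod 853)
287^4 = (287^2)^2 ≡ 481^2 = 231361 ≡ 198 (mod 853)
287^8 = (287^4)^2 ≡ 198^2 = 39204 ≡ 819 (mod 853)
287^16 = (287^8)^2 ≡ 819^2 = 670761 ≡ 303 (mod 853)
287^32 = (287^16)^2 ≡ 303^2 = 91809 ≡ 538 (mod 853)
287^44 = 287^32 · 287^8 · 287^4 ≡ 538 · 819 · 198 ≡ 22 (mod 853).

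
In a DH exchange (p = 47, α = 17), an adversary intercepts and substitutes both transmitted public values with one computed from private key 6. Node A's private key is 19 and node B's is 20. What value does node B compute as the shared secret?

Node B receives an adversary's public value M = 17^6 mod 47 instead of the honest one.
17^1 ≡ 17 (mod 47)
17^2 = (17^1)^2 ≡ 17^2 = 289 ≡ 7 (mod 47)
17^4 = (17^2)^2 ≡ 7^2 = 49 ≡ 2 (mod 47)
17^6 = 17^4 · 17^2 ≡ 2 · 7 ≡ 14 (mod 47).
So M = 14. Node B computes K = M^20 mod 47.
14^1 ≡ 14 (mod 47)
14^2 = (14^1)^2 ≡ 14^2 = 196 ≡ 8 (mod 47)
14^4 = (14^2)^2 ≡ 8^2 = 64 ≡ 17 (mod 47)
14^8 = (14^4)^2 ≡ 17^2 = 289 ≡ 7 (mod 47)
14^16 = (14^8)^2 ≡ 7^2 = 49 ≡ 2 (mod 47)
14^20 = 14^16 · 14^4 ≡ 2 · 17 ≡ 34 (mod 47).

34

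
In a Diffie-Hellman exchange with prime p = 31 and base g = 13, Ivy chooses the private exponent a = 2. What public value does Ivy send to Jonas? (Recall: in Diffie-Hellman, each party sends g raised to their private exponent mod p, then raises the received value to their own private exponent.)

Public value = 13^2 mod 31.
13^1 ≡ 13 (mod 31)
13^2 = (13^1)^2 ≡ 13^2 = 169 ≡ 14 (mod 31)

14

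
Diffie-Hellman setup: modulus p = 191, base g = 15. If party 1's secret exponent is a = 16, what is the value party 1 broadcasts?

68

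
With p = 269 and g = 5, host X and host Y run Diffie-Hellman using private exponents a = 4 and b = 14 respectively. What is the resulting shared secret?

Host X sends A = g^a mod p = 5^4 mod 269.
5^1 ≡ 5 (mod 269)
5^2 = (5^1)^2 ≡ 5^2 = 25 ≡ 25 (mod 269)
5^4 = (5^2)^2 ≡ 25^2 = 625 ≡ 87 (mod 269)
So A = 87. Host Y then computes K = A^b mod p = 87^14 mod 269.
87^1 ≡ 87 (mod 269)
87^2 = (87^1)^2 ≡ 87^2 = 7569 ≡ 37 (mod 269)
87^4 = (87^2)^2 ≡ 37^2 = 1369 ≡ 24 (mod 269)
87^8 = (87^4)^2 ≡ 24^2 = 576 ≡ 38 (mod 269)
87^14 = 87^8 · 87^4 · 87^2 ≡ 38 · 24 · 37 ≡ 119 (mod 269).

119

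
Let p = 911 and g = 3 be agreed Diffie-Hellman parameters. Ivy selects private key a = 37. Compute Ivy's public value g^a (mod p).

812

Public value = 3^37 (mod 911).
3^1 ≡ 3 (mod 911)
3^2 = (3^1)^2 ≡ 3^2 = 9 ≡ 9 (mod 911)
3^4 = (3^2)^2 ≡ 9^2 = 81 ≡ 81 (mod 911)
3^8 = (3^4)^2 ≡ 81^2 = 6561 ≡ 184 (mod 911)
3^16 = (3^8)^2 ≡ 184^2 = 33856 ≡ 149 (mod 911)
3^32 = (3^16)^2 ≡ 149^2 = 22201 ≡ 337 (mod 911)
3^37 = 3^32 · 3^4 · 3^1 ≡ 337 · 81 · 3 ≡ 812 (mod 911).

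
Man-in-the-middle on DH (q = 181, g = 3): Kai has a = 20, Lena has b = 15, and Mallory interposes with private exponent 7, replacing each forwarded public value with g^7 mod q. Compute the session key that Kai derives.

62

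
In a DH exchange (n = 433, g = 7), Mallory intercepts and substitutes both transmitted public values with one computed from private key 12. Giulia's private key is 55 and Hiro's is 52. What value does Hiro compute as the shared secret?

417

Hiro receives Mallory's public value M = 7^12 mod 433 instead of the honest one.
7^1 ≡ 7 (mod 433)
7^2 = (7^1)^2 ≡ 7^2 = 49 ≡ 49 (mod 433)
7^4 = (7^2)^2 ≡ 49^2 = 2401 ≡ 236 (mod 433)
7^8 = (7^4)^2 ≡ 236^2 = 55696 ≡ 272 (mod 433)
7^12 = 7^8 · 7^4 ≡ 272 · 236 ≡ 108 (mod 433).
So M = 108. Hiro computes K = M^52 mod 433.
108^1 ≡ 108 (mod 433)
108^2 = (108^1)^2 ≡ 108^2 = 11664 ≡ 406 (mod 433)
108^4 = (108^2)^2 ≡ 406^2 = 164836 ≡ 296 (mod 433)
108^8 = (108^4)^2 ≡ 296^2 = 87616 ≡ 150 (mod 433)
108^16 = (108^8)^2 ≡ 150^2 = 22500 ≡ 417 (mod 433)
108^32 = (108^16)^2 ≡ 417^2 = 173889 ≡ 256 (mod 433)
108^52 = 108^32 · 108^16 · 108^4 ≡ 256 · 417 · 296 ≡ 417 (mod 433).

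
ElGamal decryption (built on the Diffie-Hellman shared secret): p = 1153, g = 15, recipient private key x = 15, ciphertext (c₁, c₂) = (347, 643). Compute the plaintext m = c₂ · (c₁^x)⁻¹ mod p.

Shared mask s = c₁^x mod p = 347^15 mod 1153.
347^1 ≡ 347 (mod 1153)
347^2 = (347^1)^2 ≡ 347^2 = 120409 ≡ 497 (mod 1153)
347^4 = (347^2)^2 ≡ 497^2 = 247009 ≡ 267 (mod 1153)
347^8 = (347^4)^2 ≡ 267^2 = 71289 ≡ 956 (mod 1153)
347^15 = 347^8 · 347^4 · 347^2 · 347^1 ≡ 956 · 267 · 497 · 347 ≡ 62 (mod 1153).
So s = 62; s⁻¹ ≡ 93 (mod 1153).
m = c₂ · s⁻¹ mod 1153 = 643 · 93 mod 1153 = 996.

996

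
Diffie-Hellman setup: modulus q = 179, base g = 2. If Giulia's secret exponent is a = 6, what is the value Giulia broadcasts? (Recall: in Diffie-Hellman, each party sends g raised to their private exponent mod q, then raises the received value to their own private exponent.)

64

Public value = 2^6 mod 179.
2^1 ≡ 2 (mod 179)
2^2 = (2^1)^2 ≡ 2^2 = 4 ≡ 4 (mod 179)
2^4 = (2^2)^2 ≡ 4^2 = 16 ≡ 16 (mod 179)
2^6 = 2^4 · 2^2 ≡ 16 · 4 ≡ 64 (mod 179).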